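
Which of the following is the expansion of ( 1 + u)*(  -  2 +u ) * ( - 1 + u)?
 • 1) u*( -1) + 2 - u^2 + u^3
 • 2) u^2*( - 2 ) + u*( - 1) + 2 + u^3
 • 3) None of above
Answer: 2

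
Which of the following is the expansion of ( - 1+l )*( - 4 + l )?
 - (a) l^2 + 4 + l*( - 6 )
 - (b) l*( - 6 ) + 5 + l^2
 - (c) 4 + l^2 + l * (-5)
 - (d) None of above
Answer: c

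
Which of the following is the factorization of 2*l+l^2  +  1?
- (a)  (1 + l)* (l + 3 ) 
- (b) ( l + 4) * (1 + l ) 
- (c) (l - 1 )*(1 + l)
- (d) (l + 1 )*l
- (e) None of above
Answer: e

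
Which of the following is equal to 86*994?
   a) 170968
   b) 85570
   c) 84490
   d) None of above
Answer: d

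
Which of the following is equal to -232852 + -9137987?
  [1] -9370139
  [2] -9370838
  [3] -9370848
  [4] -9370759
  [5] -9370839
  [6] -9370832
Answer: 5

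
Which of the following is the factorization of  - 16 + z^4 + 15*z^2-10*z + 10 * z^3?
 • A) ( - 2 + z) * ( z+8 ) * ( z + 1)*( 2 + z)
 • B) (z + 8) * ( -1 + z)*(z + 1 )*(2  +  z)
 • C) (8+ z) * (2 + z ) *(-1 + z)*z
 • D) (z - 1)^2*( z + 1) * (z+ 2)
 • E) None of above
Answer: B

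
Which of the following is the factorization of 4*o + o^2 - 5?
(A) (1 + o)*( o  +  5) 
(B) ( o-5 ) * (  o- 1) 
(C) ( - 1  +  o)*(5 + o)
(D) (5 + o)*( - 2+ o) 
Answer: C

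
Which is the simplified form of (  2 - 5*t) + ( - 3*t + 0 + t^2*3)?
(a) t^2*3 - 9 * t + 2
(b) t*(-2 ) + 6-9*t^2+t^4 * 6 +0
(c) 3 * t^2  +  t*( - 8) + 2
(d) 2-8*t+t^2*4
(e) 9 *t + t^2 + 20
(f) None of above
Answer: c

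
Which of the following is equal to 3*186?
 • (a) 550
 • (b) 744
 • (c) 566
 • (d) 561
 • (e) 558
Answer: e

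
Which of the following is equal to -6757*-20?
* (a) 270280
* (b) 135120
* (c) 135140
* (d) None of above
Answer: c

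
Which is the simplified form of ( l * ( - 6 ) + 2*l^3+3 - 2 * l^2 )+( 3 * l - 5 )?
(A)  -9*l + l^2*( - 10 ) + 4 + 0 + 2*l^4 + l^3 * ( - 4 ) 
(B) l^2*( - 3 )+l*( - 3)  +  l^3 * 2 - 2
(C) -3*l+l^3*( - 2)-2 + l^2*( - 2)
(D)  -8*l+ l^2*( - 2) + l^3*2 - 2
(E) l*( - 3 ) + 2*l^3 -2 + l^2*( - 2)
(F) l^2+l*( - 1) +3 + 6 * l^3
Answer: E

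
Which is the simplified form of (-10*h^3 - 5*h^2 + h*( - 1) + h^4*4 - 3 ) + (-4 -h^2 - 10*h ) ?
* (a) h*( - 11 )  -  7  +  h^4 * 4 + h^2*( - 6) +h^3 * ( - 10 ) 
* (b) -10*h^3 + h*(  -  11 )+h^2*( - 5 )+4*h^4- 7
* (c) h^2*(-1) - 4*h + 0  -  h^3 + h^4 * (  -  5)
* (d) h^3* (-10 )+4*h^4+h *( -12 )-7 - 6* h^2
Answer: a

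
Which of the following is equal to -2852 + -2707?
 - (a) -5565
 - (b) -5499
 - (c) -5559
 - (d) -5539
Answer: c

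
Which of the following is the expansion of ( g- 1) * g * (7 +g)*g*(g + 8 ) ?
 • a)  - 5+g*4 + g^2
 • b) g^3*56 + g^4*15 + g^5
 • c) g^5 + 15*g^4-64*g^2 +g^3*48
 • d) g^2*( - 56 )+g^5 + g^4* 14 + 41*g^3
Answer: d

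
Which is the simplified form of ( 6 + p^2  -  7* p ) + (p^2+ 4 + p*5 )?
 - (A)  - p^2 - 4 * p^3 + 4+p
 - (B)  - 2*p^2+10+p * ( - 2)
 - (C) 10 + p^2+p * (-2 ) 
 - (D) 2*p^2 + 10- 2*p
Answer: D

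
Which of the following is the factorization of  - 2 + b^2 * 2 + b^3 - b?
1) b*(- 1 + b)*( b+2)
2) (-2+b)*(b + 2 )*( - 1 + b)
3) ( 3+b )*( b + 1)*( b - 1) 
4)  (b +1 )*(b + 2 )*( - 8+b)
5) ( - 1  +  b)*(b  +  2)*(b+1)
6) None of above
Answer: 5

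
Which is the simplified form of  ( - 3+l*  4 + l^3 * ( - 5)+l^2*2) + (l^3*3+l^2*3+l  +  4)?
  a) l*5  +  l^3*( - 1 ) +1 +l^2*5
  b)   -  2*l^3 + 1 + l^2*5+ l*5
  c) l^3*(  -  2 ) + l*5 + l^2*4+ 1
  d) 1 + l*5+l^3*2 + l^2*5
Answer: b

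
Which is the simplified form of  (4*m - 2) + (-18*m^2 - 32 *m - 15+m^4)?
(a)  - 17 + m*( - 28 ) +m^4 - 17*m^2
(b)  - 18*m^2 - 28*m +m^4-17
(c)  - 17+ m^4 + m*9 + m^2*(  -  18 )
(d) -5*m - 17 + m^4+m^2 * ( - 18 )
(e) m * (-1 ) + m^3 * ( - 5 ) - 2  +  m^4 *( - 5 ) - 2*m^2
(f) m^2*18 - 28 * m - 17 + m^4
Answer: b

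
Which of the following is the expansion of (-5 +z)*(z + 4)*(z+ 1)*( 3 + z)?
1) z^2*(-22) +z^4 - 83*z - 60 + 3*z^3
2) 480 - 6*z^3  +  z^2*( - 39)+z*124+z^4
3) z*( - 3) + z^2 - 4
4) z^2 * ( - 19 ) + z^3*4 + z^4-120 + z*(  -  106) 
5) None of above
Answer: 5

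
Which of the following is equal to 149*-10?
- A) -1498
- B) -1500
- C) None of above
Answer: C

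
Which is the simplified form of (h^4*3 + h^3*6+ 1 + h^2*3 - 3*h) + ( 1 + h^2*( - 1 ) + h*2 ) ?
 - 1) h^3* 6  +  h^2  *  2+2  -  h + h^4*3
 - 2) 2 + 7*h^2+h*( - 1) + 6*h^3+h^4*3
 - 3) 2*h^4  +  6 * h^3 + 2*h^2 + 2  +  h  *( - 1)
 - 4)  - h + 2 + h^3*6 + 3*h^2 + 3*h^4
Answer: 1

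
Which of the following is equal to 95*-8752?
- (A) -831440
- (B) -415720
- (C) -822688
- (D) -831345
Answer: A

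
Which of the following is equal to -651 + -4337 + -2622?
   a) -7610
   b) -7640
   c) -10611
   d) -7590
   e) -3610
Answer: a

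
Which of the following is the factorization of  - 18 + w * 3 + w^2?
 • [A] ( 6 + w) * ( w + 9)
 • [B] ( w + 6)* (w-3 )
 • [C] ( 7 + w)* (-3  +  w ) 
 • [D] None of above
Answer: B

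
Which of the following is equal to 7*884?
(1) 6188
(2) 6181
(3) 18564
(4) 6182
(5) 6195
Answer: 1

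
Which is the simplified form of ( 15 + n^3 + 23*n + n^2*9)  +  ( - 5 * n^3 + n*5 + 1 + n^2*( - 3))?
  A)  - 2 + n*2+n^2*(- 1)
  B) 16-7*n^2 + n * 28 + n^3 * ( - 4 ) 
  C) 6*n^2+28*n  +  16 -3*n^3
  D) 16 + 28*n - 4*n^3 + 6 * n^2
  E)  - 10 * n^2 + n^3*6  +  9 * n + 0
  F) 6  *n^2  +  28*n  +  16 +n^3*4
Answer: D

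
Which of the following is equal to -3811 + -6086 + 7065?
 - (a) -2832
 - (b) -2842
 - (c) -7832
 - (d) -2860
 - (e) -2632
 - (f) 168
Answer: a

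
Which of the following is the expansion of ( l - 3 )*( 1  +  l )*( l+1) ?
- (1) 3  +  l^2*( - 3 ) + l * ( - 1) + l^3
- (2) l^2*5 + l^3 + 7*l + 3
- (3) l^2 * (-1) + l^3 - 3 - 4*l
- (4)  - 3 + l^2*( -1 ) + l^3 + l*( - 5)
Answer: 4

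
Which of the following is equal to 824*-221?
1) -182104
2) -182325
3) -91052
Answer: 1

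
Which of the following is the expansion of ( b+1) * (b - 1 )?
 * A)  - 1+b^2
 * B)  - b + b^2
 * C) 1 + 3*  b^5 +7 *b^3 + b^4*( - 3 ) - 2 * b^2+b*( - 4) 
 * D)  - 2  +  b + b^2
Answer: A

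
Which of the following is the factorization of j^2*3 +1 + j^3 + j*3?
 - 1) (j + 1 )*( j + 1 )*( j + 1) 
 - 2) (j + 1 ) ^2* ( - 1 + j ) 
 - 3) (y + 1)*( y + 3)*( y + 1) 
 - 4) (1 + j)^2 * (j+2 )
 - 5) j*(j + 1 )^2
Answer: 1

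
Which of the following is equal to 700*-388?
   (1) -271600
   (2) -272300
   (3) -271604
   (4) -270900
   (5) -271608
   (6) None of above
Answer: 1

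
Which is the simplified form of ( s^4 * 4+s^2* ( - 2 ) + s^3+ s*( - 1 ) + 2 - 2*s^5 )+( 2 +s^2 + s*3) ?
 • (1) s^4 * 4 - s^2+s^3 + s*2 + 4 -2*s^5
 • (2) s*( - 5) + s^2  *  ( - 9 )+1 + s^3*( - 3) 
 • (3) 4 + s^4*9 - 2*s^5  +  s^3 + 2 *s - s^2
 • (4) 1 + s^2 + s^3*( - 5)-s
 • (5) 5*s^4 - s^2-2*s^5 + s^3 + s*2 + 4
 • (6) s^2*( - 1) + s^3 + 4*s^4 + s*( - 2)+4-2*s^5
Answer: 1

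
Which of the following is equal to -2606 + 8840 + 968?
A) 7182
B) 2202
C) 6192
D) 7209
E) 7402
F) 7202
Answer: F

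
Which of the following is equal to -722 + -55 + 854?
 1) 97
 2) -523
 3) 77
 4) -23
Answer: 3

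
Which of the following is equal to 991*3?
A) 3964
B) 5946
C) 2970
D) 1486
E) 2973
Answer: E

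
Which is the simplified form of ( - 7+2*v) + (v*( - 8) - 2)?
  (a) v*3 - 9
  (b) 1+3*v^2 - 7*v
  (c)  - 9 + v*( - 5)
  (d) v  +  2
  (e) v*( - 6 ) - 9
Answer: e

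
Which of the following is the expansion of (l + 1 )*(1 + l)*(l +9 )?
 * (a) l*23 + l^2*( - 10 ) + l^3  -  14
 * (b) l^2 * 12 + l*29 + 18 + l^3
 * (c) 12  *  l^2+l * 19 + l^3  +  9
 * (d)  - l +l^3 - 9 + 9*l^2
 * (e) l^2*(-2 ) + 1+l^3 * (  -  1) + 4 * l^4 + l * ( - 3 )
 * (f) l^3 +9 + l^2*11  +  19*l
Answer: f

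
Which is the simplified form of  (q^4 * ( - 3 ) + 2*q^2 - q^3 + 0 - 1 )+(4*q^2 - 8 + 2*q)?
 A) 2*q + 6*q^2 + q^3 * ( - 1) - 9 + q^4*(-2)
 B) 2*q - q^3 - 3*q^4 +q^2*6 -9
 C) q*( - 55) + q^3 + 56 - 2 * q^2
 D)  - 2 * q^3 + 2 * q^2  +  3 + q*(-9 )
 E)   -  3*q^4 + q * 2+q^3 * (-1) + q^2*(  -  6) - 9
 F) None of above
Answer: B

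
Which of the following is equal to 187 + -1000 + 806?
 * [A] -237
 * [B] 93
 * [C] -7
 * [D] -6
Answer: C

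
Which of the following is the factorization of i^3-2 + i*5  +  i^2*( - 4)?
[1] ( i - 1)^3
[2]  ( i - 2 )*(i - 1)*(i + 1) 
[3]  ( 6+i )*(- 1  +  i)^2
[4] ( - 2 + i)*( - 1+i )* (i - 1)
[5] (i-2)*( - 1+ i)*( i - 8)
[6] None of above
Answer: 4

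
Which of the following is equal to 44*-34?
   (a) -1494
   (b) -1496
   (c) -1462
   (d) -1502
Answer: b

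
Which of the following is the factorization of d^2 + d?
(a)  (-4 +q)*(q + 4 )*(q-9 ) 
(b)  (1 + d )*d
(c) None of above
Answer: b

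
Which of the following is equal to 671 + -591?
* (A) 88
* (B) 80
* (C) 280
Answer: B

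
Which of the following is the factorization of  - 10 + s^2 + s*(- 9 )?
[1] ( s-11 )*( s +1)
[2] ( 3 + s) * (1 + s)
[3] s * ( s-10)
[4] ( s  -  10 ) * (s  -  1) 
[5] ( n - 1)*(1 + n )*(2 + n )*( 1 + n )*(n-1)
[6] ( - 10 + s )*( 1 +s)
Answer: 6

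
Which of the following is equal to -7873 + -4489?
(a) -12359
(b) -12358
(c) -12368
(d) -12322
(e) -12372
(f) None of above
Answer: f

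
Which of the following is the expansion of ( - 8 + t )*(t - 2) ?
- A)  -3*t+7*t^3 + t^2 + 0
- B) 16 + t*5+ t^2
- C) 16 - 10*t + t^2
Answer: C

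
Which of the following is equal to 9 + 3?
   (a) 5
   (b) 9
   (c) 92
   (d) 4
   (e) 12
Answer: e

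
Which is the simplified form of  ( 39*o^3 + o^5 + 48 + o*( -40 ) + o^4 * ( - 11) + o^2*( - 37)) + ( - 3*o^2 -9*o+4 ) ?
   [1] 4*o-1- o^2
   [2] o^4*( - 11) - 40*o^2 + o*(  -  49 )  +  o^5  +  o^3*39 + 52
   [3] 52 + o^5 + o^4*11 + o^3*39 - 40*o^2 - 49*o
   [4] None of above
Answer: 2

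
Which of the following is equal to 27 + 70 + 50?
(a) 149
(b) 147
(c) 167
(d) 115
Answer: b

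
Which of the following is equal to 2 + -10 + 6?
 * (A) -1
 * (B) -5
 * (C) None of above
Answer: C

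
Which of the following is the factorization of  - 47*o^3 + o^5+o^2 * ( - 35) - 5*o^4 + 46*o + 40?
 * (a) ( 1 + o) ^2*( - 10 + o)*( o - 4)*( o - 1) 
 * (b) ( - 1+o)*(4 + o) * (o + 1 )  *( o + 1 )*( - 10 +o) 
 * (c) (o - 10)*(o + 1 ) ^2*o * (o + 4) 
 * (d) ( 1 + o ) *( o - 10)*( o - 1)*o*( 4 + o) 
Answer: b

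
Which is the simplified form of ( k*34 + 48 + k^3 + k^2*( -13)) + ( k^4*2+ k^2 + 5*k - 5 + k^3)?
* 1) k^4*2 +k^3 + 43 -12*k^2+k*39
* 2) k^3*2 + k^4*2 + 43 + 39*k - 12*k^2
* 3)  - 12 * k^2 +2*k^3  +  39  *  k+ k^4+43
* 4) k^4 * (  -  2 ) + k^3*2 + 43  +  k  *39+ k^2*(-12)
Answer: 2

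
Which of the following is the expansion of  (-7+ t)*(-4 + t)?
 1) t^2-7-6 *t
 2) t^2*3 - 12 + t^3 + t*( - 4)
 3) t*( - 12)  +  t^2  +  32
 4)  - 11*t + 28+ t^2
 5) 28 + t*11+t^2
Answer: 4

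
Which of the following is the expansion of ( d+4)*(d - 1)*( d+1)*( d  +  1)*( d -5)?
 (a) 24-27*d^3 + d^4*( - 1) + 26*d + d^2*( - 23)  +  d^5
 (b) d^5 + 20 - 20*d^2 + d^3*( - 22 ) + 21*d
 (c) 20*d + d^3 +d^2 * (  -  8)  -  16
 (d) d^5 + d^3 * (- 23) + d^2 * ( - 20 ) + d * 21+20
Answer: b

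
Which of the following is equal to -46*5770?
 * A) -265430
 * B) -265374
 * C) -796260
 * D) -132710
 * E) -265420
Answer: E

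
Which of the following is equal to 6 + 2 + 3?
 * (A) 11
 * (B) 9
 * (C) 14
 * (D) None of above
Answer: A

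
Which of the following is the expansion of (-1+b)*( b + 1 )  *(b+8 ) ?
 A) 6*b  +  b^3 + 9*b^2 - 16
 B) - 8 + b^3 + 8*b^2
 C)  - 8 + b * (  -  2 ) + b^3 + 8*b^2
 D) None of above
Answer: D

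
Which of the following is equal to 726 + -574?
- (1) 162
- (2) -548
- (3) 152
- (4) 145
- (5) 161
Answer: 3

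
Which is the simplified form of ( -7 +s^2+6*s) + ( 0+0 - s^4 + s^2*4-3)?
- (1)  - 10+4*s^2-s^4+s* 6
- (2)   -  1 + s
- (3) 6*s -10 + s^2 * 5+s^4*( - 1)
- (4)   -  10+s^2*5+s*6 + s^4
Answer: 3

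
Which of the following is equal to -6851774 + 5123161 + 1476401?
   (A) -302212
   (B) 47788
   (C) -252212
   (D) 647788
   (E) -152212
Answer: C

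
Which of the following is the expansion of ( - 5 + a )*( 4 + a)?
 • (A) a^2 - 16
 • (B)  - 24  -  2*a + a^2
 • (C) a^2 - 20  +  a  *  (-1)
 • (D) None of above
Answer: C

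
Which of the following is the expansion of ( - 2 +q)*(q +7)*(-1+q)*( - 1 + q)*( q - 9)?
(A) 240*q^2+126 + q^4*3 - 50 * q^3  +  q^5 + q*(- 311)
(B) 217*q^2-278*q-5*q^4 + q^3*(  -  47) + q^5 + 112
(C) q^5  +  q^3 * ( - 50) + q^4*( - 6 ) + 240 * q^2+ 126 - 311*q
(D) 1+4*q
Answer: C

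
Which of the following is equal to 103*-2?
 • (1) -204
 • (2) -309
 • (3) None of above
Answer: 3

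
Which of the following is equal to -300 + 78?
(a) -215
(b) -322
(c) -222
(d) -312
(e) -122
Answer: c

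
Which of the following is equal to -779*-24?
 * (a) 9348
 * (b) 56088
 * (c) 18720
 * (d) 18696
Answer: d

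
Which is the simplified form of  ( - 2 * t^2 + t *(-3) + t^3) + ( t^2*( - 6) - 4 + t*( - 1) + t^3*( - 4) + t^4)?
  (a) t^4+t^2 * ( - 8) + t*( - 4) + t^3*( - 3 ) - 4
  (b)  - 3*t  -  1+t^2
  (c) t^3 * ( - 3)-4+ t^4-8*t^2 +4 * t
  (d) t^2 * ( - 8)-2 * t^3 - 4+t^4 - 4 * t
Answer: a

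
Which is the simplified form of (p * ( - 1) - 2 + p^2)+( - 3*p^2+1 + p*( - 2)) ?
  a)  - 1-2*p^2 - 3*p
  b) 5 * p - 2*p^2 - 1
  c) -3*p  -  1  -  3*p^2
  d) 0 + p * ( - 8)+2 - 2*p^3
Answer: a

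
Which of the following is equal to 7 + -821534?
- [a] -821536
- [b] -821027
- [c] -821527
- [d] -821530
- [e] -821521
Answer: c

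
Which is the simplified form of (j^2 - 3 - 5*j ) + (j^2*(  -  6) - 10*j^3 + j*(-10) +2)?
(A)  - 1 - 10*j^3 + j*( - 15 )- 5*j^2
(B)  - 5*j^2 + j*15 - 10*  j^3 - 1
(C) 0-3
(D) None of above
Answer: A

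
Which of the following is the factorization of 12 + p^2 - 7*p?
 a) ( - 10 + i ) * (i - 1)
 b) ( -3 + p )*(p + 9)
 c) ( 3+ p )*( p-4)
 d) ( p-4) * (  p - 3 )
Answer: d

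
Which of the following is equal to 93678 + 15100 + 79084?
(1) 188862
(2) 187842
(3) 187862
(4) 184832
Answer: 3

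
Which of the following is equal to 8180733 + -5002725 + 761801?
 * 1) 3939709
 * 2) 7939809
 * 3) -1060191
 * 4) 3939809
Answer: 4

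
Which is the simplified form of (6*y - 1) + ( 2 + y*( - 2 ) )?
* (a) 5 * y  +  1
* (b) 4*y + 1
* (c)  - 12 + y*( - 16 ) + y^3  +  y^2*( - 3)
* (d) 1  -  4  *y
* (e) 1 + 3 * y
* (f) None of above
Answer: b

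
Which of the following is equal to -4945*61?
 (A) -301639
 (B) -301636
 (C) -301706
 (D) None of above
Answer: D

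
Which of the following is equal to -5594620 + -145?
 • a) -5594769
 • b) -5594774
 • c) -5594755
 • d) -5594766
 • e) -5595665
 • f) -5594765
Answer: f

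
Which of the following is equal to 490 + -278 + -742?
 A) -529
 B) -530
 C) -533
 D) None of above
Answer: B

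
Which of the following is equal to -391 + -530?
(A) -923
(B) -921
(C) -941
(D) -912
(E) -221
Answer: B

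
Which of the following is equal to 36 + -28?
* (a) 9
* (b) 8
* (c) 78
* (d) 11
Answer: b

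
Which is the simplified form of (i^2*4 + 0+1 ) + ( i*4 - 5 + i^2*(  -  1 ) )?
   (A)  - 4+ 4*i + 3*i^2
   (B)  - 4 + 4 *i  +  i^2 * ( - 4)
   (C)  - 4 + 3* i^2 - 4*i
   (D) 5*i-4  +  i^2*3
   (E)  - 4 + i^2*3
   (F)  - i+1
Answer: A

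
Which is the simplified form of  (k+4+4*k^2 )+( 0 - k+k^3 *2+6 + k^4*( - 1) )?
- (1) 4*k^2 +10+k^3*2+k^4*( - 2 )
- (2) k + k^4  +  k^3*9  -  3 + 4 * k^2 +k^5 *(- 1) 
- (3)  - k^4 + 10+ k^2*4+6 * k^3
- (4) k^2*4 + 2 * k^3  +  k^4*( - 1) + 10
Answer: 4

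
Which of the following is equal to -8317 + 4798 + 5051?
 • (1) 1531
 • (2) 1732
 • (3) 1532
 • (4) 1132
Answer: 3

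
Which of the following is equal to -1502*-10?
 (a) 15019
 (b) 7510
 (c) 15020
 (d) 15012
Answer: c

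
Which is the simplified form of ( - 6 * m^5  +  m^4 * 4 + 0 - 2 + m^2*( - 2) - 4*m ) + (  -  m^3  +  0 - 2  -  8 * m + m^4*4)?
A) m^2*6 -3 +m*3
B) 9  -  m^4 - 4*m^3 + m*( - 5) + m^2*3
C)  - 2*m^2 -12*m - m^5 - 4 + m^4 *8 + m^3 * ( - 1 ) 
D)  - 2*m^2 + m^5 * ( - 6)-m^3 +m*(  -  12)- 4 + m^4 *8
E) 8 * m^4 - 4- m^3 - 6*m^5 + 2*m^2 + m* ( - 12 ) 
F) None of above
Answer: D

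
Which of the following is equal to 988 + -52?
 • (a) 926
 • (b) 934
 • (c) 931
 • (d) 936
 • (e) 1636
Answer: d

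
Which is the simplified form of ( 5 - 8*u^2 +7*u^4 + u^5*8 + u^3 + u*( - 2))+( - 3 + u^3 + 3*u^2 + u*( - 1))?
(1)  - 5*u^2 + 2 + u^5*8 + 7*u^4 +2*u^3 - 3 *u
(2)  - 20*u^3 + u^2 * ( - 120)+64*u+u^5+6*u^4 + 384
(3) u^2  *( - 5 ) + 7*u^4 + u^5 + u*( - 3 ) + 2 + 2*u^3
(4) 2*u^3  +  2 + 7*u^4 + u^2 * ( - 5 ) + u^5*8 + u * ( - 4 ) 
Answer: 1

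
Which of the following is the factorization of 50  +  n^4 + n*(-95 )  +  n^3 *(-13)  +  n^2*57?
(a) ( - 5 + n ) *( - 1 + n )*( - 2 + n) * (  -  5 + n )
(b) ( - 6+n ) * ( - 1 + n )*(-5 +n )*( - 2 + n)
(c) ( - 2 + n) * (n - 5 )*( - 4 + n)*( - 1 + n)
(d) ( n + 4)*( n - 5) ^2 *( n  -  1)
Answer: a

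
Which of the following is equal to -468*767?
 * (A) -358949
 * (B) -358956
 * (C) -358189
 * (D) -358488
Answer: B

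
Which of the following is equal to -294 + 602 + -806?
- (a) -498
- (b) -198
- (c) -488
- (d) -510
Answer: a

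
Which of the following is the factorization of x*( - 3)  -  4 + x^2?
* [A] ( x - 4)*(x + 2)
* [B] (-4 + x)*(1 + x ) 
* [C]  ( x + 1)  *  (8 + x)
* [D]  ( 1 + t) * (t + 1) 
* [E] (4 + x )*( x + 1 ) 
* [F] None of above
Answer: B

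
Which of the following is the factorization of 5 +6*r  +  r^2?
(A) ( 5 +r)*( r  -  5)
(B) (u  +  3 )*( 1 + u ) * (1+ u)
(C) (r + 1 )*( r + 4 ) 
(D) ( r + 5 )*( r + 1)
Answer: D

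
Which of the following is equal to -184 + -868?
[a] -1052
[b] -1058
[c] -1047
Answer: a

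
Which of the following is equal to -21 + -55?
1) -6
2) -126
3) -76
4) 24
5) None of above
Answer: 3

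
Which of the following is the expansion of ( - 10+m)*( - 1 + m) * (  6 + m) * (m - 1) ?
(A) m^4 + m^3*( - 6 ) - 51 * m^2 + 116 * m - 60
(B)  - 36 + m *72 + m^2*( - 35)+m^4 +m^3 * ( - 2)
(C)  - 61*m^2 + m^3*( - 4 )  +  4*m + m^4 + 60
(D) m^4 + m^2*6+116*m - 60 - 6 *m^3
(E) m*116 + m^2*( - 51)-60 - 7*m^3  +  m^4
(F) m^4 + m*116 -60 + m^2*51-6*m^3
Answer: A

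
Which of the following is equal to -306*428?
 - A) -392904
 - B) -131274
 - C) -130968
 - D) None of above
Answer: C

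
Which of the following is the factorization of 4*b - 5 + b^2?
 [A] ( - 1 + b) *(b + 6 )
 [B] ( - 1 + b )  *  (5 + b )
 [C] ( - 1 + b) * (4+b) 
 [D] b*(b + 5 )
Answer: B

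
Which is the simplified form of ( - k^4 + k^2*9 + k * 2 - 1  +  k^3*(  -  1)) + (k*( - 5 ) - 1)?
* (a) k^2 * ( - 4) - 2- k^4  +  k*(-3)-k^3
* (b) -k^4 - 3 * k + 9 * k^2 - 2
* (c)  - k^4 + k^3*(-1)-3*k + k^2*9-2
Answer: c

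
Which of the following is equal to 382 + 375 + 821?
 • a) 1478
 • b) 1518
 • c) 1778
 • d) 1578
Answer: d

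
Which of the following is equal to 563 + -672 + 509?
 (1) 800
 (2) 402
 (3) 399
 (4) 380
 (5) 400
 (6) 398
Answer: 5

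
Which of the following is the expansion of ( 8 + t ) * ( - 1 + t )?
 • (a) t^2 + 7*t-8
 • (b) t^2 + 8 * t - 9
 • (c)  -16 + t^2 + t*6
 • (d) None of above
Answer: a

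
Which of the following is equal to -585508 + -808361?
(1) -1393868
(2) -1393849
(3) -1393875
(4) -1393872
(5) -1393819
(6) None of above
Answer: 6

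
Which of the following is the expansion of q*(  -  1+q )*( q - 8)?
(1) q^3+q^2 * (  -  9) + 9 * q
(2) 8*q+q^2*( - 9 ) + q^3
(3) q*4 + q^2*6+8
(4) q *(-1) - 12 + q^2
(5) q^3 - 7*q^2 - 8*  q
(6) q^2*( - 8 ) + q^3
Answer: 2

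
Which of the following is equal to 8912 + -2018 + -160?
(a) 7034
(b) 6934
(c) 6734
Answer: c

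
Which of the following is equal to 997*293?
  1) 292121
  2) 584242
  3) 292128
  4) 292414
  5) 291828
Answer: 1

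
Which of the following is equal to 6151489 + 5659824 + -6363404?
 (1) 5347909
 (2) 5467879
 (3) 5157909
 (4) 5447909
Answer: 4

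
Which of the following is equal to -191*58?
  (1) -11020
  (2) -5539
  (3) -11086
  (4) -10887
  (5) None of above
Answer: 5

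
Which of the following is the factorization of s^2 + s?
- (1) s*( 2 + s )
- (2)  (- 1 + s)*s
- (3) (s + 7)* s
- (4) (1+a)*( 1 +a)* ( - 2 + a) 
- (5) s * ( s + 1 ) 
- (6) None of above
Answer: 5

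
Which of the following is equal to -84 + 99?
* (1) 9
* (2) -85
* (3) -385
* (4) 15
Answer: 4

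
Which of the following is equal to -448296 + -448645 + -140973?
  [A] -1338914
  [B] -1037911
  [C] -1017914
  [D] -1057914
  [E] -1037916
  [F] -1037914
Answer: F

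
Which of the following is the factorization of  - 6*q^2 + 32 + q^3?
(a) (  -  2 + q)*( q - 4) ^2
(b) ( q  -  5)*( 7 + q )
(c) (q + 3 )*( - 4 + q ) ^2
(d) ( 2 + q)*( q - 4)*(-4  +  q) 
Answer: d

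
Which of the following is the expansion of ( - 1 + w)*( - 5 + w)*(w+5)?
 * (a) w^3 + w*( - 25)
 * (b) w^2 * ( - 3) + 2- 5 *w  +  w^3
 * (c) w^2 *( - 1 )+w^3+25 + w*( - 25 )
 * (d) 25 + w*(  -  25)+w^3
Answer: c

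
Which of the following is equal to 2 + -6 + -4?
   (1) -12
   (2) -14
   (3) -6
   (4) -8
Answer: 4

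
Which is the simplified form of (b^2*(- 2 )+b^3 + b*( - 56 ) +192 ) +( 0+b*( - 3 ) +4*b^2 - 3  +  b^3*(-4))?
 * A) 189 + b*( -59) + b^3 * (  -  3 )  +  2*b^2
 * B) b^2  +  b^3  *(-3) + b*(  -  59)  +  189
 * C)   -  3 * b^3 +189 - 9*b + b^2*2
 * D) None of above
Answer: A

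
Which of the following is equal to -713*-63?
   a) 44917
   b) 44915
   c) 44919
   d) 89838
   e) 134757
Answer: c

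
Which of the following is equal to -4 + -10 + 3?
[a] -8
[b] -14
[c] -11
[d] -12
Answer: c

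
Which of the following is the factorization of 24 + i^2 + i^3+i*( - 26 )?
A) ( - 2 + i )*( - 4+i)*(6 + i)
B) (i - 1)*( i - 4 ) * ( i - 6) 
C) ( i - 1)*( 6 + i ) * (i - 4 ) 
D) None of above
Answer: C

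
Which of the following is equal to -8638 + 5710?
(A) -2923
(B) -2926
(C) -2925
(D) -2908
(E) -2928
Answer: E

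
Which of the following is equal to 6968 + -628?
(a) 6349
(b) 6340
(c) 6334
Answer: b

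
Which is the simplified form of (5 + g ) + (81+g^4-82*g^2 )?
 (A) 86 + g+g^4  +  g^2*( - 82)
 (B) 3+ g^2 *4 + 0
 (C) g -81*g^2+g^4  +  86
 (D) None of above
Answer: A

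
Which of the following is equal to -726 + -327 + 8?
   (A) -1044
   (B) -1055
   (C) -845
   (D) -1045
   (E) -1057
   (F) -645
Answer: D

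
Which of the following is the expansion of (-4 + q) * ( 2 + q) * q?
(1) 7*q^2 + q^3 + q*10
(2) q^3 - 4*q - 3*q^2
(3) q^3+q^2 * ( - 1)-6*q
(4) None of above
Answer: 4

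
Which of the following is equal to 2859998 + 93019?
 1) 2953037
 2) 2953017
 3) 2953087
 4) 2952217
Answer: 2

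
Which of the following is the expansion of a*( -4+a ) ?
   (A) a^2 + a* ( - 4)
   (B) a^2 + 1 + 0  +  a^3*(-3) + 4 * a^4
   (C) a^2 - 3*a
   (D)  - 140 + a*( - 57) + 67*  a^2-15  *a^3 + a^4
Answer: A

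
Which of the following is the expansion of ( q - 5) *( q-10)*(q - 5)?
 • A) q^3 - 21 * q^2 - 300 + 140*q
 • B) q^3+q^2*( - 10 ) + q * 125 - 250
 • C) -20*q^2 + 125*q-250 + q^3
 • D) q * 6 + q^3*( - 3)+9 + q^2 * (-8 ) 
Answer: C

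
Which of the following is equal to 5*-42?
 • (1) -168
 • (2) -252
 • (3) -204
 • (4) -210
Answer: 4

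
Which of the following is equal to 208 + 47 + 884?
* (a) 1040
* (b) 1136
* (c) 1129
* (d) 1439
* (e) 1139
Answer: e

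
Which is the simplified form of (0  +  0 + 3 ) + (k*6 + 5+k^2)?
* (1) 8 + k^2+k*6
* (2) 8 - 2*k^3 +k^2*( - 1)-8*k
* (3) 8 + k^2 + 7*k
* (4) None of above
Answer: 1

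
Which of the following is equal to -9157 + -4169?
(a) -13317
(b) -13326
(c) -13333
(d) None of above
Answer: b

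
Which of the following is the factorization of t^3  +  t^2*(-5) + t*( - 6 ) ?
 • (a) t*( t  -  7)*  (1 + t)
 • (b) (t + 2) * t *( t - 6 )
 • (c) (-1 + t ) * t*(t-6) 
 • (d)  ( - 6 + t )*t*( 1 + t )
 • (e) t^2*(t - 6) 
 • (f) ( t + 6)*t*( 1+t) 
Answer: d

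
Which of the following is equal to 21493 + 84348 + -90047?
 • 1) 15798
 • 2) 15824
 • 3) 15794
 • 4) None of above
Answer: 3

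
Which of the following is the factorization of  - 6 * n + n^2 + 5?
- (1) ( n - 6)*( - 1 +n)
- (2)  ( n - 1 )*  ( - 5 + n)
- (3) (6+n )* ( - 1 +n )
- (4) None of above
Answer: 2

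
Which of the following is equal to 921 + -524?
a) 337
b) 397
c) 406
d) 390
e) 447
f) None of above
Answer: b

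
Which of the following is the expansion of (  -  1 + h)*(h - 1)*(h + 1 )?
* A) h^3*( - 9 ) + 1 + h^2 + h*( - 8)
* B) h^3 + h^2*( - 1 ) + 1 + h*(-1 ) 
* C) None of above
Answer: B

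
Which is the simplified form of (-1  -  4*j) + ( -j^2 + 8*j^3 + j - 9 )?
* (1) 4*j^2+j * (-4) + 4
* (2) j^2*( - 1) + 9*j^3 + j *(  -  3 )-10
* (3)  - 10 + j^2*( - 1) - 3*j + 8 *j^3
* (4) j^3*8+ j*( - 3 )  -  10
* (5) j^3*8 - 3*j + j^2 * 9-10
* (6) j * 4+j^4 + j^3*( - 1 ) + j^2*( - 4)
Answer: 3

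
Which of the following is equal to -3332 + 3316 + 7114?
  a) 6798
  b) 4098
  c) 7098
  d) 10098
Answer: c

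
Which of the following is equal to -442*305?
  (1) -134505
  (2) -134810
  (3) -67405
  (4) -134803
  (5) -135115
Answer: 2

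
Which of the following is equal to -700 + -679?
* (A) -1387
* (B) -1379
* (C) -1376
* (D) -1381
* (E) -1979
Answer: B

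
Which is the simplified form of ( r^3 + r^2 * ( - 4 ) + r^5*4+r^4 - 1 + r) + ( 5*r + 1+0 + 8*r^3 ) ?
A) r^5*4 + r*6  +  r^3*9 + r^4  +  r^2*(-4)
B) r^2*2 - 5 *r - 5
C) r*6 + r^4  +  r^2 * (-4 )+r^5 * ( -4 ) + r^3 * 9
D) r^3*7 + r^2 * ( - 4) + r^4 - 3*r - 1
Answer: A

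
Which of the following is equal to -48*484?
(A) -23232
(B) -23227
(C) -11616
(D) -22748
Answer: A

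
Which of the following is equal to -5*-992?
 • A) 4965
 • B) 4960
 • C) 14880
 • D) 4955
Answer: B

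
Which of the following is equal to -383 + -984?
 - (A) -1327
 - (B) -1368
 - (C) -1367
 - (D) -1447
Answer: C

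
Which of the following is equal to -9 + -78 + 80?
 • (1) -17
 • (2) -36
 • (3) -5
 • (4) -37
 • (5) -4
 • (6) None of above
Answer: 6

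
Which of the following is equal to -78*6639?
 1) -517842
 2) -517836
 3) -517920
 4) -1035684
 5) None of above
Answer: 1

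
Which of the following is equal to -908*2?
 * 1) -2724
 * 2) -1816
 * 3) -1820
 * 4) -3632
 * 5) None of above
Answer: 2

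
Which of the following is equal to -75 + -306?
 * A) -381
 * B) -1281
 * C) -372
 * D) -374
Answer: A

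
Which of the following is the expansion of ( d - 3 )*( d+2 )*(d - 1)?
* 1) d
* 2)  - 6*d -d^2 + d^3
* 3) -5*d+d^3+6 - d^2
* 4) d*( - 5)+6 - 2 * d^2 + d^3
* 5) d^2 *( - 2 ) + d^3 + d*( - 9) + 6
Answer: 4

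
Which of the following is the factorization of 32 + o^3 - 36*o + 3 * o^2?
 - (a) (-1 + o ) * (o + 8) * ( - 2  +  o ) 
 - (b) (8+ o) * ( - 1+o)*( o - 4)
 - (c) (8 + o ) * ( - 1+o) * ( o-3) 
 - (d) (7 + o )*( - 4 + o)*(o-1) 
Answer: b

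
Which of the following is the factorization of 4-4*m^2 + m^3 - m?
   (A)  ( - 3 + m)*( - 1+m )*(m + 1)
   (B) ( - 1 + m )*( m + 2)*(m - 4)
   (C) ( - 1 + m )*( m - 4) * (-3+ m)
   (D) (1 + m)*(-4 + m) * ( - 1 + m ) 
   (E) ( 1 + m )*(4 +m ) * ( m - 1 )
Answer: D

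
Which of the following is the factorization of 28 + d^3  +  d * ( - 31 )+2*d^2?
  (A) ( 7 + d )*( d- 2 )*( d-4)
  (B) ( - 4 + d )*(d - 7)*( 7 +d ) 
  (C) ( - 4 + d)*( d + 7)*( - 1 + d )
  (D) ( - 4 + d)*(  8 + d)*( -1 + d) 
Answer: C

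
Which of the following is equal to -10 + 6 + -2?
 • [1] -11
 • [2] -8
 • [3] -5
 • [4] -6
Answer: 4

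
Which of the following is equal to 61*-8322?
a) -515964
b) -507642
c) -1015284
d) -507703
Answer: b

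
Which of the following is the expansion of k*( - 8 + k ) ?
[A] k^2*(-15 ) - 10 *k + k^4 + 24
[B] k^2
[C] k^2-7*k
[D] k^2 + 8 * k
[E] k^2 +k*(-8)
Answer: E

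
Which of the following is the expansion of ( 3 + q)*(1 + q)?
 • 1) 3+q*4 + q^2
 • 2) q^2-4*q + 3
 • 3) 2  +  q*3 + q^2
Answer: 1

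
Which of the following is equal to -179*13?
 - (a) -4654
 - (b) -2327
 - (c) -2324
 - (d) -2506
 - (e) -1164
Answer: b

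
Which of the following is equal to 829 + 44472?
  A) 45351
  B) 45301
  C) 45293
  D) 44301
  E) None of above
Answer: B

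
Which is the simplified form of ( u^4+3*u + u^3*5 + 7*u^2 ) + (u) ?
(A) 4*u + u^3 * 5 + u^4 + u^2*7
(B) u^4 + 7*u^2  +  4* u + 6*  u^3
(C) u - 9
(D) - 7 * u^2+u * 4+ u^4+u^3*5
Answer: A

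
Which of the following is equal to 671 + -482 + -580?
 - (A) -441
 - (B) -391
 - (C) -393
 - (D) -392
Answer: B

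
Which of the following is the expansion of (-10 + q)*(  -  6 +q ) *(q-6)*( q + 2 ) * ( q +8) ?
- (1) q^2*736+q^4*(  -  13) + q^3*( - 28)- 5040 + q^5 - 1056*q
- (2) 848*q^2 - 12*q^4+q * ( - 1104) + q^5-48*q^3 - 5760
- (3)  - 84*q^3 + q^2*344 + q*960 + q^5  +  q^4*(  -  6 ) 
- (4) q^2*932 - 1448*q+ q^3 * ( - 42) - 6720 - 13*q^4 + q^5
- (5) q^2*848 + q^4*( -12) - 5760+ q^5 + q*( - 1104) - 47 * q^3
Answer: 2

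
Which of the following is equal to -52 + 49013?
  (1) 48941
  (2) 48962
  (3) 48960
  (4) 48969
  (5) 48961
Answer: 5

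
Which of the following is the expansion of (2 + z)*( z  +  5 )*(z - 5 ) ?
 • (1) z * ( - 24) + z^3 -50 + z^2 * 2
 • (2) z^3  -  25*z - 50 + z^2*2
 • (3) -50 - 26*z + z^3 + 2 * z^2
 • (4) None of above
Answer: 2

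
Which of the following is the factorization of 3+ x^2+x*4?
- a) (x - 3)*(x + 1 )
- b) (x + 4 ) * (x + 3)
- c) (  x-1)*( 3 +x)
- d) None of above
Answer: d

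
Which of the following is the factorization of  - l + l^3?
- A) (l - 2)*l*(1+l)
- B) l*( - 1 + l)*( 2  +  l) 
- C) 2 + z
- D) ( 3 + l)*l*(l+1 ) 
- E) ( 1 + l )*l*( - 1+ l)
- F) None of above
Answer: E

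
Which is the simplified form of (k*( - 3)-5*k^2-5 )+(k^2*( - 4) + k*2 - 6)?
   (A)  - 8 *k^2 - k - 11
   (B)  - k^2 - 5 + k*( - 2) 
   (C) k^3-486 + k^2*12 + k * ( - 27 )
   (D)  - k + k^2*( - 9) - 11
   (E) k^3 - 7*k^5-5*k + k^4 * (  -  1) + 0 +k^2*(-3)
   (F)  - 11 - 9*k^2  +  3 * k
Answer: D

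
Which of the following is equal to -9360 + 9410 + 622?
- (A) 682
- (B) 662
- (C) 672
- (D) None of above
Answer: C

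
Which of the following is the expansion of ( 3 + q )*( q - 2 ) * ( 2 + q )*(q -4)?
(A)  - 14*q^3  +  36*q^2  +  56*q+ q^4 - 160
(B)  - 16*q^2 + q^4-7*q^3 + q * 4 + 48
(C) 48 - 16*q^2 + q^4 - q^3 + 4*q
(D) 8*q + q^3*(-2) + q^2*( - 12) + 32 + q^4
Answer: C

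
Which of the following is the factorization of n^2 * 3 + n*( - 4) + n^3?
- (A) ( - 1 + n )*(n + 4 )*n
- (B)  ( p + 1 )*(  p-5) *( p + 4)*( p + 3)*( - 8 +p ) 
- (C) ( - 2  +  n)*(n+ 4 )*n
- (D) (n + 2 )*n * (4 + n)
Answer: A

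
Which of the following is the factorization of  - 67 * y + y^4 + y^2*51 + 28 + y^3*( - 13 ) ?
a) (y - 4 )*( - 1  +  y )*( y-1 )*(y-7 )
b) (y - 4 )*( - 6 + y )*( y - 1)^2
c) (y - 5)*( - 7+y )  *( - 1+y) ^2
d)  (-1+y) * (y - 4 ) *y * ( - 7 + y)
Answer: a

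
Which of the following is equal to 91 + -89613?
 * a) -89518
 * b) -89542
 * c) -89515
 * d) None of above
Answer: d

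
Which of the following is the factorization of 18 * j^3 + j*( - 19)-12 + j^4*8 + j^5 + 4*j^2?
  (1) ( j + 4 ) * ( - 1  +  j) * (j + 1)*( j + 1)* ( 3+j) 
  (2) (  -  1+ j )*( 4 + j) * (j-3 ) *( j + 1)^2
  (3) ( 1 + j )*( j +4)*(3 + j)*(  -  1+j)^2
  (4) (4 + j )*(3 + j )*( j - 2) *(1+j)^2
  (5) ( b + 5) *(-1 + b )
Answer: 1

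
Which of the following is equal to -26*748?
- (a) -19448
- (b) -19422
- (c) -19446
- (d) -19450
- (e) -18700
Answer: a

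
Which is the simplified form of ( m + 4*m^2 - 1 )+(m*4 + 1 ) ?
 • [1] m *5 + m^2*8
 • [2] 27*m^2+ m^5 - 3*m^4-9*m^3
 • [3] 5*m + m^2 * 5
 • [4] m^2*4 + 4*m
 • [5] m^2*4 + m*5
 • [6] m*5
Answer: 5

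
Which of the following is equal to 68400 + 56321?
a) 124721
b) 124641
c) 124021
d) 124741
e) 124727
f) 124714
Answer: a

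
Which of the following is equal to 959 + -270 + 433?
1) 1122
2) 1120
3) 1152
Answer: 1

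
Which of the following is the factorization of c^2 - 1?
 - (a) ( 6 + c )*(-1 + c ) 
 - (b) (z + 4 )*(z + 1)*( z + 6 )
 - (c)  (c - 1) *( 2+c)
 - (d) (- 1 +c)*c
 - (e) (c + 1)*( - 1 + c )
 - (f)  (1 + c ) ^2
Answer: e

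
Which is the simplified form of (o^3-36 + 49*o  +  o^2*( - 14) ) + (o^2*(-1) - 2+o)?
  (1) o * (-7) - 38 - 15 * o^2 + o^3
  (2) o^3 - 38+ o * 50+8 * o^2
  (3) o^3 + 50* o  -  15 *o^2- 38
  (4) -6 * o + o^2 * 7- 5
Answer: 3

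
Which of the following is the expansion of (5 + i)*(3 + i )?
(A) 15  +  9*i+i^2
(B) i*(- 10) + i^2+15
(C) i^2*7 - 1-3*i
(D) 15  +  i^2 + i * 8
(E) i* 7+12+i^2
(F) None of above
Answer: D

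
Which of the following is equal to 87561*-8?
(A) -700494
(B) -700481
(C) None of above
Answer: C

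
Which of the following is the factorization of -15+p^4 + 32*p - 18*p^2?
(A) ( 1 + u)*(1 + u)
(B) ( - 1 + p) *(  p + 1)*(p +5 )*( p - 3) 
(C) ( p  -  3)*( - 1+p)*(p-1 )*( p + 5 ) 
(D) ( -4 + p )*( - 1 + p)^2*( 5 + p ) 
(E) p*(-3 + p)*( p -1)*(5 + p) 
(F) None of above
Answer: C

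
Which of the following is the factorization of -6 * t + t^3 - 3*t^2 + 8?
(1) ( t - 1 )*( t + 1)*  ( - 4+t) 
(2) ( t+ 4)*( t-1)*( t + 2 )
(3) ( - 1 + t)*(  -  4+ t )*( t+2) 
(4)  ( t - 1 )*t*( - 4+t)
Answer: 3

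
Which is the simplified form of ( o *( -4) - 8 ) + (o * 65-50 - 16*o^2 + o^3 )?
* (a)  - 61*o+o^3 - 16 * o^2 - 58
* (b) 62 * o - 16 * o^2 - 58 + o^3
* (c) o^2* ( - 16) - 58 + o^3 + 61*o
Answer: c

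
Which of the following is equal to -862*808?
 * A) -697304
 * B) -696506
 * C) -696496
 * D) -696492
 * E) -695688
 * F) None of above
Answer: C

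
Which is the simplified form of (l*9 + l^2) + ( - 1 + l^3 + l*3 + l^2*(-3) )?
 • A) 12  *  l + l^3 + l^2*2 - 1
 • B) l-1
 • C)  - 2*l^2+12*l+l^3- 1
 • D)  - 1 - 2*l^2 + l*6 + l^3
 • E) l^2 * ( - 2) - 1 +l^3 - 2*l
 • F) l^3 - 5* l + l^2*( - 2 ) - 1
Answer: C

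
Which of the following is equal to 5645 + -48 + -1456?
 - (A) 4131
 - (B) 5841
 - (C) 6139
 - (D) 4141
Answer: D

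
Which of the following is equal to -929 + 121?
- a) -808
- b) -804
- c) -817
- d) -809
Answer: a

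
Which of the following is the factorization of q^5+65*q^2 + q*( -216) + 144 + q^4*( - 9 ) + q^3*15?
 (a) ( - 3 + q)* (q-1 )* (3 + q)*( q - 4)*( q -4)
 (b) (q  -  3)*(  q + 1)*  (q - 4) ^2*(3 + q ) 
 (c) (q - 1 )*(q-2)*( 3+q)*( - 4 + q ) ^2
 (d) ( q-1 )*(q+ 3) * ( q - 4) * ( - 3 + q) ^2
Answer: a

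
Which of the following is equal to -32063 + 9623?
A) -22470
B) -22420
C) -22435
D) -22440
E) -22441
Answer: D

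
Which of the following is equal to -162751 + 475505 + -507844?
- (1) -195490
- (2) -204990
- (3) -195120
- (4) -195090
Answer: 4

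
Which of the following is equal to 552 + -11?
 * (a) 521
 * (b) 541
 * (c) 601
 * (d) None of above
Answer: b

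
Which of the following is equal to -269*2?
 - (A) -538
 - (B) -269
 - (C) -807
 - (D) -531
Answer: A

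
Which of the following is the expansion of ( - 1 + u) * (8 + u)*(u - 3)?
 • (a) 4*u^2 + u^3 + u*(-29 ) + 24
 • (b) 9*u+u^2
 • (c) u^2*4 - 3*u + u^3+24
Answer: a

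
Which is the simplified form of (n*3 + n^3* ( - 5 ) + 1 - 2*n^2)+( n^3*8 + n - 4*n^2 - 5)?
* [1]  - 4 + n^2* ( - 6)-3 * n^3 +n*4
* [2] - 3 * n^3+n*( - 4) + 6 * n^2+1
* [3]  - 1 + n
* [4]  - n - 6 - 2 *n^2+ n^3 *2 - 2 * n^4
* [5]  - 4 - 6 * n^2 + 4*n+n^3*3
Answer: 5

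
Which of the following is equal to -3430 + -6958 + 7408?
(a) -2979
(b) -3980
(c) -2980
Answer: c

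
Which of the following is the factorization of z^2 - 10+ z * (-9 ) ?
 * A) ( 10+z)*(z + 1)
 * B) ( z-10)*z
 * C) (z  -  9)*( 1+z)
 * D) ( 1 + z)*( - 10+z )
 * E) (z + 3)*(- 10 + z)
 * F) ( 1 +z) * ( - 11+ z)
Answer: D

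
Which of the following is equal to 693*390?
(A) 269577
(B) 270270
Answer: B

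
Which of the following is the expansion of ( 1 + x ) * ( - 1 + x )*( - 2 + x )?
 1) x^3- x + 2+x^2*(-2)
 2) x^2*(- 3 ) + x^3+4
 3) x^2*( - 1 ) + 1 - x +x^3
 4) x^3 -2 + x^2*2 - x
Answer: 1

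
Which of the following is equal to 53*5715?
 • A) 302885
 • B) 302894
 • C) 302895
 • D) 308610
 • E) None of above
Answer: C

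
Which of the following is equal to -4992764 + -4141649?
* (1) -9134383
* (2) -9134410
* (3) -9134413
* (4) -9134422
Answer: 3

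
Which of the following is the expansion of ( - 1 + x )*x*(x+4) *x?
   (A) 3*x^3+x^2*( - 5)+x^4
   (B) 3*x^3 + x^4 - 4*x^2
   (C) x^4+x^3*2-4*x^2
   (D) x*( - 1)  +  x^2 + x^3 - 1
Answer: B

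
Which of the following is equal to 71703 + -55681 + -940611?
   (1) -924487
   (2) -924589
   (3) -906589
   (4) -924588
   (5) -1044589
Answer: 2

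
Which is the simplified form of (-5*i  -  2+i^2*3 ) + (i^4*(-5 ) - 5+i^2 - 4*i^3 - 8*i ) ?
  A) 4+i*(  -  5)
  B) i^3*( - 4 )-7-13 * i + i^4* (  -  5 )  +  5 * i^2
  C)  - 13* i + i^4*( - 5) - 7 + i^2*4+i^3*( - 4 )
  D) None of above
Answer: C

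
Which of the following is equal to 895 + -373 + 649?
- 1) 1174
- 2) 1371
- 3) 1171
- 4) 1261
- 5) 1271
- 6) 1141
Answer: 3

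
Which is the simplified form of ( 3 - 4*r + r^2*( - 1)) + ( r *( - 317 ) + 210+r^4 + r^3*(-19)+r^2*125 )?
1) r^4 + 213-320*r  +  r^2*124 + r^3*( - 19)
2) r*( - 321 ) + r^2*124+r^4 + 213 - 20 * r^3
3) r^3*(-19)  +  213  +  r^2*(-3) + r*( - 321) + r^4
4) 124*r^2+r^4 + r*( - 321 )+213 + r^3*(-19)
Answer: 4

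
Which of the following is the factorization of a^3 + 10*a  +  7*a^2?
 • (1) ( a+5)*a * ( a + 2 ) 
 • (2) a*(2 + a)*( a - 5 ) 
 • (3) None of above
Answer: 1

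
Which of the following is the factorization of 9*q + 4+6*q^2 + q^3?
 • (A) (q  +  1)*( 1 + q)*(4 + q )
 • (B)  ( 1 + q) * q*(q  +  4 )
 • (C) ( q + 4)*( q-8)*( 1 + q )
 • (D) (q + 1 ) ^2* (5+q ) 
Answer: A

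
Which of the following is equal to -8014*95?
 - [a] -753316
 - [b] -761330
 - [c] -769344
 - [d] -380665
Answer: b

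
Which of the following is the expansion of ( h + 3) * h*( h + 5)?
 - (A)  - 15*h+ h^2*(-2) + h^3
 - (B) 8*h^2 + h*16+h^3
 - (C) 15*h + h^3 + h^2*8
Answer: C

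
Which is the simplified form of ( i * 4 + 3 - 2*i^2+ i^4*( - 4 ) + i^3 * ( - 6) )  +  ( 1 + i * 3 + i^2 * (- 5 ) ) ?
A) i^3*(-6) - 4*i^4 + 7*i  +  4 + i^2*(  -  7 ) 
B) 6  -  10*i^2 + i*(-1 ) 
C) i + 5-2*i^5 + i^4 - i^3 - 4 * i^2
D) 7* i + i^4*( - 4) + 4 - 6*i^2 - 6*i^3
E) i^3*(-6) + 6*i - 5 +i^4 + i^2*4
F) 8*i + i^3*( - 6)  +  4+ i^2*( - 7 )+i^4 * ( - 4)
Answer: A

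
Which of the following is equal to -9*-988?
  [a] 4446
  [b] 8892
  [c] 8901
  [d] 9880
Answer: b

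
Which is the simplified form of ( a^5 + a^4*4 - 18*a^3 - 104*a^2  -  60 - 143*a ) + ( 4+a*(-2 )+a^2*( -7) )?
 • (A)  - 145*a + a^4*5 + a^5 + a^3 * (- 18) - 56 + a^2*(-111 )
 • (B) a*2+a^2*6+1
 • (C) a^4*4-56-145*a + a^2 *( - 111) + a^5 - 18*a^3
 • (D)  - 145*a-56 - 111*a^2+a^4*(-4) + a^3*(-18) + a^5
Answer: C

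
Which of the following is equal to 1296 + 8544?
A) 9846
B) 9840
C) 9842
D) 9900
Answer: B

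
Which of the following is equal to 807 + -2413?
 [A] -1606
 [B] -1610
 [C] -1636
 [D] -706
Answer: A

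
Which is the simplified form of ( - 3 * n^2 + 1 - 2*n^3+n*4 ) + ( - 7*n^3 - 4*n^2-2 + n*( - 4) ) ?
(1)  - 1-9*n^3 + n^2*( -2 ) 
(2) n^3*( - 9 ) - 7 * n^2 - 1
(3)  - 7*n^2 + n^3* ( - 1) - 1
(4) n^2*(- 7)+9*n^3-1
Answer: 2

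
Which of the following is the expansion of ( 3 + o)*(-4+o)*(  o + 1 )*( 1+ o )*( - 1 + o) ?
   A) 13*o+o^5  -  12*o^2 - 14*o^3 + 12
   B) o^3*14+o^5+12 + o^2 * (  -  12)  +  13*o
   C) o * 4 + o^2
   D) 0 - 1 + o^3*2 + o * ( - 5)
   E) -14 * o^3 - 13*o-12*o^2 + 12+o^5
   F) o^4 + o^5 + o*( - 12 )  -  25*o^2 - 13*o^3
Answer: A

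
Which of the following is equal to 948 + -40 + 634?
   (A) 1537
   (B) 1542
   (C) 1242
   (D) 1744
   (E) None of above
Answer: B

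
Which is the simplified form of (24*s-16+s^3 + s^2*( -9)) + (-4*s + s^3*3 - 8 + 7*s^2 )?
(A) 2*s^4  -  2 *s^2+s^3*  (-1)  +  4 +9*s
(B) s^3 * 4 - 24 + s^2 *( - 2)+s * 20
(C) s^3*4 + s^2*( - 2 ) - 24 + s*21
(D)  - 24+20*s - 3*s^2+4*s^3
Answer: B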